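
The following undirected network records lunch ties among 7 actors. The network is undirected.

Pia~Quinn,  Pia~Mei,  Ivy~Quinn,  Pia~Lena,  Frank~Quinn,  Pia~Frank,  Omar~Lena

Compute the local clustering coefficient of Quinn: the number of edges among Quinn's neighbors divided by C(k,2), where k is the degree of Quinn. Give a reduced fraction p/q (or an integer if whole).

Quinn's neighbors: Frank, Ivy, and Pia (k = 3).
Possible neighbor pairs: C(3,2) = 3. Edges among them: Frank–Pia → e = 1.
Clustering(Quinn) = 1/3.

1/3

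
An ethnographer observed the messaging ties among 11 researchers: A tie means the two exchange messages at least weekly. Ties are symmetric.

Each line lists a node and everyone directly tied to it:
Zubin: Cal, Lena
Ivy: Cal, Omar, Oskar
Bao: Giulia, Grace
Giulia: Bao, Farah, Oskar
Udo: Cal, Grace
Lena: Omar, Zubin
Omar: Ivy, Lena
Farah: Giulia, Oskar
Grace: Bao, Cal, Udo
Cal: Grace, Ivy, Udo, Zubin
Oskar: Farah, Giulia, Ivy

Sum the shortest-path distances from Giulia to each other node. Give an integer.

24

Distances from Giulia: Bao:1, Cal:3, Farah:1, Grace:2, Ivy:2, Lena:4, Omar:3, Oskar:1, Udo:3, Zubin:4.
Sum = 1 + 3 + 1 + 2 + 2 + 4 + 3 + 1 + 3 + 4 = 24.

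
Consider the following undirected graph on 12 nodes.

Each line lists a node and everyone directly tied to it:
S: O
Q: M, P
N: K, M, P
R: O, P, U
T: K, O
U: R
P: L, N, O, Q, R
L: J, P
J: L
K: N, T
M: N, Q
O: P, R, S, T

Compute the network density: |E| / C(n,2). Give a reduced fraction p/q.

There are 14 edges and 12 nodes, so the maximum possible is C(12,2) = 66.
Density = 14/66 = 7/33.

7/33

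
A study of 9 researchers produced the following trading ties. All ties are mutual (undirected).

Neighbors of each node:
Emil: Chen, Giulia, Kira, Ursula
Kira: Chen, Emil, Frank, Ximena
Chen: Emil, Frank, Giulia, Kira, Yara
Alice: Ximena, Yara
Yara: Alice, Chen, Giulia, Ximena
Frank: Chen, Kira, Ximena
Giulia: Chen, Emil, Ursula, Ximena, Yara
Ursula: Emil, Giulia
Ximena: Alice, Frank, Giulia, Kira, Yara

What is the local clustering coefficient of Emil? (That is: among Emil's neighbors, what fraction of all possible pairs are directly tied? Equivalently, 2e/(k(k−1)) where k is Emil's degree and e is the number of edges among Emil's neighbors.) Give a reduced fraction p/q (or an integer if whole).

Emil's neighbors: Chen, Giulia, Kira, and Ursula (k = 4).
Possible neighbor pairs: C(4,2) = 6. Edges among them: Chen–Giulia, Chen–Kira, Giulia–Ursula → e = 3.
Clustering(Emil) = 3/6 = 1/2.

1/2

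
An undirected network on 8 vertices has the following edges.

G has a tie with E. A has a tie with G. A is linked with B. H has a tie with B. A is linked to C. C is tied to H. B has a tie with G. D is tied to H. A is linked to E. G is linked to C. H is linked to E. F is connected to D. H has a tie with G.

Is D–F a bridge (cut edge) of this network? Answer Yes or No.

Yes

Without the D–F edge there is no alternate route between D and F, so the network disconnects. It is a bridge.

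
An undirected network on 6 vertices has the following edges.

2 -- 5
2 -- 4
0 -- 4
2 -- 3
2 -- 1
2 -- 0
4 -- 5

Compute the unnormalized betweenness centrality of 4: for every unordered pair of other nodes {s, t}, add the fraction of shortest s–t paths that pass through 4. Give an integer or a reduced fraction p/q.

1/2

Pairs whose geodesics pass through 4 — 0–5: 1/2.
All other pairs contribute 0.
Summing the contributions gives betweenness(4) = 1/2.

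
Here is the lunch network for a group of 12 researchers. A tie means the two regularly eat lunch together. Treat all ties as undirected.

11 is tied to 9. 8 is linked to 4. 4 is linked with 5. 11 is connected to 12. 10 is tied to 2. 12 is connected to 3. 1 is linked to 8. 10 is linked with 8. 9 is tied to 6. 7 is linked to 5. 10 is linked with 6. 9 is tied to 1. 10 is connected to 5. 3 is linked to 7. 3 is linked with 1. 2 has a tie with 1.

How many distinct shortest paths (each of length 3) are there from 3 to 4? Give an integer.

The shortest distance is 3. The length-3 paths are: 3–7–5–4; 3–1–8–4.
That gives 2 distinct shortest paths.

2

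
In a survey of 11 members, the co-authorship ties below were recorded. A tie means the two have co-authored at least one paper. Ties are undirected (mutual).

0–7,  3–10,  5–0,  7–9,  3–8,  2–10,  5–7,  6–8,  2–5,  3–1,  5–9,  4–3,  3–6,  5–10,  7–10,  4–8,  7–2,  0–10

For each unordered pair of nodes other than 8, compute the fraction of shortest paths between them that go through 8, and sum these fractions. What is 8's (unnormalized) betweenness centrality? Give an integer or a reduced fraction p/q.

Pairs whose geodesics pass through 8 — 4–6: 1/2.
All other pairs contribute 0.
Summing the contributions gives betweenness(8) = 1/2.

1/2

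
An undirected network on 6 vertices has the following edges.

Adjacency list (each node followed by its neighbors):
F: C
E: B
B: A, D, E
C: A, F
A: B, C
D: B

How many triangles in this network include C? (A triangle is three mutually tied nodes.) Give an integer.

C's neighbors are A and F, but none of them are tied to each other, so no triangle contains C.

0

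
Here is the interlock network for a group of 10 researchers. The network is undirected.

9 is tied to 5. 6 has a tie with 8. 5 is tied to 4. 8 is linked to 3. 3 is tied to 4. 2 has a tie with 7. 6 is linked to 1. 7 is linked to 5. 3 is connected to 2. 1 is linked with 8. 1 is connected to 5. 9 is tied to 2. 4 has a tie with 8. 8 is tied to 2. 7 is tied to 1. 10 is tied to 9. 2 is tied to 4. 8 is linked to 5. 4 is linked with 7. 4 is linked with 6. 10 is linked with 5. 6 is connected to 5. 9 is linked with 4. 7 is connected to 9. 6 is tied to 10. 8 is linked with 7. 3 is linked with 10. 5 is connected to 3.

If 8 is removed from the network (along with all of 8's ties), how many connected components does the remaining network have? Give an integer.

1

8's neighbors (1, 2, 3, 4, 5, 6, and 7) remain reachable from one another through other ties, so the rest of the network stays in one piece.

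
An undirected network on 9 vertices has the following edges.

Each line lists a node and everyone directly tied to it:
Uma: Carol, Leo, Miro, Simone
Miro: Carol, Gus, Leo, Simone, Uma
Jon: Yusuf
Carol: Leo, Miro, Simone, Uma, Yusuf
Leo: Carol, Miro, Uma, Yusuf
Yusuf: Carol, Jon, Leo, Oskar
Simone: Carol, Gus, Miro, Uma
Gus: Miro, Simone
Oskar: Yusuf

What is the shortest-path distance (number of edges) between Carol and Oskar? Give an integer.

One shortest route is Carol – Yusuf – Oskar, which uses 2 edges, and Carol and Oskar are not directly tied, so nothing shorter exists. So d(Carol,Oskar) = 2.

2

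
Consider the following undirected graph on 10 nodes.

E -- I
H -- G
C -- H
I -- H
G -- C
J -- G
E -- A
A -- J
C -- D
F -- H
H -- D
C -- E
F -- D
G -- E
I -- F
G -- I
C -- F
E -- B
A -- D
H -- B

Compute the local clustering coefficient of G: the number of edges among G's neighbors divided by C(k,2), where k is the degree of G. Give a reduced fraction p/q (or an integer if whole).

G's neighbors: C, E, H, I, and J (k = 5).
Possible neighbor pairs: C(5,2) = 10. Edges among them: C–E, C–H, E–I, H–I → e = 4.
Clustering(G) = 4/10 = 2/5.

2/5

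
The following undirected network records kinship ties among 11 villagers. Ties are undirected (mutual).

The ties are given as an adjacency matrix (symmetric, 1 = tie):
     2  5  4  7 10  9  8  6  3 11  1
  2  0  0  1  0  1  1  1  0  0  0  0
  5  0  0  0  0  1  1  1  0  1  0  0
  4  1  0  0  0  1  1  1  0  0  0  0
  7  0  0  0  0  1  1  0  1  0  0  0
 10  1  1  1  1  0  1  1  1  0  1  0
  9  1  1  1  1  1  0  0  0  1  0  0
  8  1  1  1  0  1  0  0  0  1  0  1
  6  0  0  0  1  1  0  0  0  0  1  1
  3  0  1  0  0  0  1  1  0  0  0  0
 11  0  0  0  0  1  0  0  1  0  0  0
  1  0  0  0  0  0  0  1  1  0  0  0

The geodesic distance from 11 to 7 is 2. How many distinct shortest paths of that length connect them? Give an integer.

The shortest distance is 2. The length-2 paths are: 11–10–7; 11–6–7.
That gives 2 distinct shortest paths.

2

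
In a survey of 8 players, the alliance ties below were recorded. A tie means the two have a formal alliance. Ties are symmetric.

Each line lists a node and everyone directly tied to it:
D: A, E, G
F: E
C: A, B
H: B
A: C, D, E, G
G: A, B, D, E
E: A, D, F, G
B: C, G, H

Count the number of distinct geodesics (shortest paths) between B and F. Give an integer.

1

The shortest distance is 3, and the only length-3 path is B–G–E–F. So there is exactly 1 shortest path.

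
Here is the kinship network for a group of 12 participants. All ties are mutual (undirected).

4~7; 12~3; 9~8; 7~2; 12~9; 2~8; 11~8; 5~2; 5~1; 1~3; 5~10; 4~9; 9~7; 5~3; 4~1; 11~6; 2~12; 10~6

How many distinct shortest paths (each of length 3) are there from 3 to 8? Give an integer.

The shortest distance is 3. The length-3 paths are: 3–12–9–8; 3–5–2–8; 3–12–2–8.
That gives 3 distinct shortest paths.

3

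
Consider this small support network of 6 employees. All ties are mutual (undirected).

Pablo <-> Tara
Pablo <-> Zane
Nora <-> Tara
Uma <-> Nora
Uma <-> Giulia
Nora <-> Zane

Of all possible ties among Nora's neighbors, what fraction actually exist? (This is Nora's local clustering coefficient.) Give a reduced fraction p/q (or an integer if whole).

Nora's neighbors: Tara, Uma, and Zane (k = 3).
Possible neighbor pairs: C(3,2) = 3. Edges among them: none → e = 0.
Clustering(Nora) = 0/3 = 0.

0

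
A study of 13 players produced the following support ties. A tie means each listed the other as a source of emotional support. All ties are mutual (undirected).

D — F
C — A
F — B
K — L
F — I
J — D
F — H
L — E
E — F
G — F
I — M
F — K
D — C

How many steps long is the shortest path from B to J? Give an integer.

One shortest route is B – F – D – J, which uses 3 edges, and at distance 2 from B we only reach {D, E, G, H, I, K}, which does not include J. So d(B,J) = 3.

3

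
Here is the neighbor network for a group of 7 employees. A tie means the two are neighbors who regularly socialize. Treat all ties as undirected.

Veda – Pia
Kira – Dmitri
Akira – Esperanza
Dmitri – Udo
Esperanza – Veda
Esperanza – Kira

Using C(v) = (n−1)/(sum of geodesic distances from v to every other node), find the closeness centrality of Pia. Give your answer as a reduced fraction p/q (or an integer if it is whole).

Distances from Pia: Akira:3, Dmitri:4, Esperanza:2, Kira:3, Udo:5, Veda:1. Sum = 18.
n = 7, so closeness = 6/18 = 1/3.

1/3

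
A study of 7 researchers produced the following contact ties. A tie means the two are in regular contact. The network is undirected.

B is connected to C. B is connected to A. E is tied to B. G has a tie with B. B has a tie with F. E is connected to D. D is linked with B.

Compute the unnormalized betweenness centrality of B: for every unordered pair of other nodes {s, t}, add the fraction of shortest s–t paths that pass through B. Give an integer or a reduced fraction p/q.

Pairs whose geodesics pass through B — A–G: 1; A–E: 1; A–D: 1; A–C: 1; A–F: 1; G–E: 1; G–D: 1; G–C: 1; G–F: 1; E–C: 1; E–F: 1; D–C: 1; D–F: 1; C–F: 1.
All other pairs contribute 0.
Summing the contributions gives betweenness(B) = 14.

14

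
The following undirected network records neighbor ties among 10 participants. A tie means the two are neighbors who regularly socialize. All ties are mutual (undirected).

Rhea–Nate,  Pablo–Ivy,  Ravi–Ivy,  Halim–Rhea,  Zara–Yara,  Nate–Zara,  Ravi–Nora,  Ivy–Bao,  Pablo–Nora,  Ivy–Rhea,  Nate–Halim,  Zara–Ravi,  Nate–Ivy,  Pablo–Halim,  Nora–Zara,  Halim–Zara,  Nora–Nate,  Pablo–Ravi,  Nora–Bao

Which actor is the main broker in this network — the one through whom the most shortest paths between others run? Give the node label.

Unnormalized betweenness of each node: Bao:1/4, Halim:5/2, Ivy:31/6, Nate:17/4, Nora:16/3, Pablo:7/4, Ravi:23/12, Rhea:1/2, Yara:0, Zara:28/3.
Zara has the largest value, 28/3, making it the main broker — the node through which the most shortest paths run.

Zara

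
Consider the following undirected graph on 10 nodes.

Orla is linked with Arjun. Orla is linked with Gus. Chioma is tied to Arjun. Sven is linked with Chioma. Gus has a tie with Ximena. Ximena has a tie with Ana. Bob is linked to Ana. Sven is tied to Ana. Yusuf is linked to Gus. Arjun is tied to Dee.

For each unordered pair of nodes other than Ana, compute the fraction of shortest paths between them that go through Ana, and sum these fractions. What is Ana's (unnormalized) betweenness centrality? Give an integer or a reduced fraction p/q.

Pairs whose geodesics pass through Ana — Bob–Arjun: 1; Bob–Orla: 1; Bob–Dee: 1; Bob–Sven: 1; Bob–Chioma: 1; Bob–Ximena: 1; Bob–Gus: 1; Bob–Yusuf: 1; Sven–Ximena: 1; Sven–Gus: 1; Sven–Yusuf: 1; Chioma–Ximena: 1.
All other pairs contribute 0.
Summing the contributions gives betweenness(Ana) = 12.

12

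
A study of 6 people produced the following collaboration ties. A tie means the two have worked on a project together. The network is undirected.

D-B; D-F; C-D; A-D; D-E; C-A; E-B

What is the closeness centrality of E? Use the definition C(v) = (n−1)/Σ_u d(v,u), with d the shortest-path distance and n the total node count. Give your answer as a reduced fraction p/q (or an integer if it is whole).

Distances from E: A:2, B:1, C:2, D:1, F:2. Sum = 8.
n = 6, so closeness = 5/8.

5/8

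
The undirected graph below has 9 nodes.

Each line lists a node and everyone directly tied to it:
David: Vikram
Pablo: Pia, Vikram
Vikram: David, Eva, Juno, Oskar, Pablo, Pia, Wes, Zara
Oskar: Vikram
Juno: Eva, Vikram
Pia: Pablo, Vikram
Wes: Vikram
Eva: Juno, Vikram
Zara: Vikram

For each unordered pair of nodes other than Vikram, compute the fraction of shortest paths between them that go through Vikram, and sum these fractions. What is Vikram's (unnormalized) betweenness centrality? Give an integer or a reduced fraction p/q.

Pairs whose geodesics pass through Vikram — Pia–Juno: 1; Pia–Eva: 1; Pia–David: 1; Pia–Oskar: 1; Pia–Wes: 1; Pia–Zara: 1; Juno–David: 1; Juno–Oskar: 1; Juno–Wes: 1; Juno–Pablo: 1; Juno–Zara: 1; Eva–David: 1; Eva–Oskar: 1; Eva–Wes: 1 … (+12 more pairs).
All other pairs contribute 0.
Summing the contributions gives betweenness(Vikram) = 26.

26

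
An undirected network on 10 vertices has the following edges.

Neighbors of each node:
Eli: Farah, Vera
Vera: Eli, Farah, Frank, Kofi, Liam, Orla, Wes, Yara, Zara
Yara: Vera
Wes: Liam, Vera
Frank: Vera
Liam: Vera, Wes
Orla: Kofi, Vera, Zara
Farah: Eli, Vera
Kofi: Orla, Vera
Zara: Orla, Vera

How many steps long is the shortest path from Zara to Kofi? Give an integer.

2

One shortest route is Zara – Vera – Kofi, which uses 2 edges, and Zara and Kofi are not directly tied, so nothing shorter exists. So d(Zara,Kofi) = 2.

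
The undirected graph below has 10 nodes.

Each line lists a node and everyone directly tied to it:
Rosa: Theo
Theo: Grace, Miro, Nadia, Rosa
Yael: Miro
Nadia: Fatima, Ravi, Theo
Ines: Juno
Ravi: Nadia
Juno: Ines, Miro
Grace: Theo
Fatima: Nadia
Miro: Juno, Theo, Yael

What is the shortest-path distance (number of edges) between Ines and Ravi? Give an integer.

One shortest route is Ines – Juno – Miro – Theo – Nadia – Ravi, which uses 5 edges, and at distance 4 from Ines we only reach {Grace, Nadia, Rosa}, which does not include Ravi. So d(Ines,Ravi) = 5.

5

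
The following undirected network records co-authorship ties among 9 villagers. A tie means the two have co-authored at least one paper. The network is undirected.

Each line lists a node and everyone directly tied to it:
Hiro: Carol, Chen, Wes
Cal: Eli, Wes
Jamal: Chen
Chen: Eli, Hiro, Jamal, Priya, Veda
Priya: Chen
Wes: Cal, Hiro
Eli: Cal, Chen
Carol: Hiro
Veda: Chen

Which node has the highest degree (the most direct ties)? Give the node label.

Degrees — Cal:2, Carol:1, Chen:5, Eli:2, Hiro:3, Jamal:1, Priya:1, Veda:1, Wes:2.
The maximum is 5, attained only by Chen.

Chen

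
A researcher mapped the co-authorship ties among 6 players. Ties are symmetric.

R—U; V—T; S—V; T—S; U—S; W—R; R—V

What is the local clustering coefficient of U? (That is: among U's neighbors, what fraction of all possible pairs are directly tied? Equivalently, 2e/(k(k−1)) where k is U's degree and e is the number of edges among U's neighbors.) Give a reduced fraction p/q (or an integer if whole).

0

U's neighbors: R and S (k = 2).
Possible neighbor pairs: C(2,2) = 1. Edges among them: none → e = 0.
Clustering(U) = 0/1.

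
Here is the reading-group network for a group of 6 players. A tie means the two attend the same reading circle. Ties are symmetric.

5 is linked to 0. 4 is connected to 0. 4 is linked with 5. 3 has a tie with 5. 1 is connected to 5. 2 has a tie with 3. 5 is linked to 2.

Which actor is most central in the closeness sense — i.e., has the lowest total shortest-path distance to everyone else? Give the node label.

Farness (sum of distances to all others) for each node — 0:8, 1:9, 2:8, 3:8, 4:8, 5:5.
The smallest farness is 5, for 5, so 5 has the highest closeness.

5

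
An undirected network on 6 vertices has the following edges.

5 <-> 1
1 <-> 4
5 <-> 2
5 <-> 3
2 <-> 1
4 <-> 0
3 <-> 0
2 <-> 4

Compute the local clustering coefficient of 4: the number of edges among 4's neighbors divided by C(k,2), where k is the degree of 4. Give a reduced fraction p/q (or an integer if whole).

1/3

4's neighbors: 0, 1, and 2 (k = 3).
Possible neighbor pairs: C(3,2) = 3. Edges among them: 1–2 → e = 1.
Clustering(4) = 1/3.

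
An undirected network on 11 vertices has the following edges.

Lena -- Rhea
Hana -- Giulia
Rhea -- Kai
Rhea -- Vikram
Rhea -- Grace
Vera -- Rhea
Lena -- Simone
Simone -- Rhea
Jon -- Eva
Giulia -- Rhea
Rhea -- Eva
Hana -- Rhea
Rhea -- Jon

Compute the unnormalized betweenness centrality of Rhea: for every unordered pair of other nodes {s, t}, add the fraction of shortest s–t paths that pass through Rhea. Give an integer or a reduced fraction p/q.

42

Pairs whose geodesics pass through Rhea — Giulia–Simone: 1; Giulia–Kai: 1; Giulia–Jon: 1; Giulia–Vera: 1; Giulia–Eva: 1; Giulia–Lena: 1; Giulia–Vikram: 1; Giulia–Grace: 1; Simone–Kai: 1; Simone–Jon: 1; Simone–Vera: 1; Simone–Eva: 1; Simone–Hana: 1; Simone–Vikram: 1 … (+28 more pairs).
All other pairs contribute 0.
Summing the contributions gives betweenness(Rhea) = 42.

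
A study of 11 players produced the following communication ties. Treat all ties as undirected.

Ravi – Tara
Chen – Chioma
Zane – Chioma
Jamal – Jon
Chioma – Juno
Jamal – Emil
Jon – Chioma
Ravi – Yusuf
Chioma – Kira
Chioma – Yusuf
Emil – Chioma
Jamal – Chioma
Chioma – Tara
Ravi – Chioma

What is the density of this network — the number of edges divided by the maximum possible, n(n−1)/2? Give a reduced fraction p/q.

There are 14 edges and 11 nodes, so the maximum possible is C(11,2) = 55.
Density = 14/55.

14/55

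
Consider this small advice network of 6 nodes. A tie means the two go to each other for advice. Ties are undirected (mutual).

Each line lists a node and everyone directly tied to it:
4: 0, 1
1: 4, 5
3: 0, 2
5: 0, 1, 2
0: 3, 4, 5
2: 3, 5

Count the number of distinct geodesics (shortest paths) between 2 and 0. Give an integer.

The shortest distance is 2. The length-2 paths are: 2–3–0; 2–5–0.
That gives 2 distinct shortest paths.

2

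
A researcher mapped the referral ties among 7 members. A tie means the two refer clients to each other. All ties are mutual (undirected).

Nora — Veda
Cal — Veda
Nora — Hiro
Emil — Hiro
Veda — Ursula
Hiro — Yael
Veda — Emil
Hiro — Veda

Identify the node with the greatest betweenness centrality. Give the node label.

Unnormalized betweenness of each node: Cal:0, Emil:0, Hiro:11/2, Nora:0, Ursula:0, Veda:19/2, Yael:0.
Veda has the largest value, 19/2, making it the main broker — the node through which the most shortest paths run.

Veda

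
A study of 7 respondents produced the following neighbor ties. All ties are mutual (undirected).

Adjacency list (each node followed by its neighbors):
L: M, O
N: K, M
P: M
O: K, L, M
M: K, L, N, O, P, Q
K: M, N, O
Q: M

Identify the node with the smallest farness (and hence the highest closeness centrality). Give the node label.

Farness (sum of distances to all others) for each node — K:9, L:10, M:6, N:10, O:9, P:11, Q:11.
The smallest farness is 6, for M, so M has the highest closeness.

M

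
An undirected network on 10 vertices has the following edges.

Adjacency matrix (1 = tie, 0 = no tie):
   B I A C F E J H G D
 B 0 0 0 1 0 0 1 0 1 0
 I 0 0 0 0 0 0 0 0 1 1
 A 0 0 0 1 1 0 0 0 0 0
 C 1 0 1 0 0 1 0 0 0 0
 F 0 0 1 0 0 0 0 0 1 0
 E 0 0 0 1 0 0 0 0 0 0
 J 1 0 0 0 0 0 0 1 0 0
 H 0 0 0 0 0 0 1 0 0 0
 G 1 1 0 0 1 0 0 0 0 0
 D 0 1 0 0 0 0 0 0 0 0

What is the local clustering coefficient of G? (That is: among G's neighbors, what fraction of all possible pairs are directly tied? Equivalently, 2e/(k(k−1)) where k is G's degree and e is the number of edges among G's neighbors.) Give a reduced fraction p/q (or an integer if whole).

0

G's neighbors: B, F, and I (k = 3).
Possible neighbor pairs: C(3,2) = 3. Edges among them: none → e = 0.
Clustering(G) = 0/3 = 0.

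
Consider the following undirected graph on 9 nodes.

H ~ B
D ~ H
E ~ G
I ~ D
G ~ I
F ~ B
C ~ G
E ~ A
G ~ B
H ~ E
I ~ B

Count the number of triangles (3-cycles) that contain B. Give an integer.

B's neighbors: F, G, H, and I.
Neighbor pairs that are themselves tied: B–G–I. Each forms one triangle with B, for 1 in total.

1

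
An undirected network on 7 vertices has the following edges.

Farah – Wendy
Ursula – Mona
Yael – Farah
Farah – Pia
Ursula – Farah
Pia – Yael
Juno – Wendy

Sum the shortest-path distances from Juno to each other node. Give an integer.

Distances from Juno: Farah:2, Mona:4, Pia:3, Ursula:3, Wendy:1, Yael:3.
Sum = 2 + 4 + 3 + 3 + 1 + 3 = 16.

16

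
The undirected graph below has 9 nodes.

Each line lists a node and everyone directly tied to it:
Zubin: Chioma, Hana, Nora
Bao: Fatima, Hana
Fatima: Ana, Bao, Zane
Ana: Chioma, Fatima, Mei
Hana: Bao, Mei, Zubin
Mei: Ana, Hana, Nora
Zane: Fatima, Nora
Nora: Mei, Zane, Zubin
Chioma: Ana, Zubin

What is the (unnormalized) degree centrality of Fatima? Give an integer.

3

Fatima is directly tied to Ana, Bao, and Zane. That is 3 neighbors, so the degree of Fatima is 3.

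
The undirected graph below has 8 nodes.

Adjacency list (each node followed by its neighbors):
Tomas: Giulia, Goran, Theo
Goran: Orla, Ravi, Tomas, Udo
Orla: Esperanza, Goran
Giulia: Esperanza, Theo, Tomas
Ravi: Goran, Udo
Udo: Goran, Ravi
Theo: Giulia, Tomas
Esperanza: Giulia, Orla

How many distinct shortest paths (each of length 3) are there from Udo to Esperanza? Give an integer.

The shortest distance is 3, and the only length-3 path is Udo–Goran–Orla–Esperanza. So there is exactly 1 shortest path.

1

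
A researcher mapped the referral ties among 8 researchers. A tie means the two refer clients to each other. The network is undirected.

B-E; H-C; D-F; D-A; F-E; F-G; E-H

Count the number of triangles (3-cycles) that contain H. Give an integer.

H's neighbors are C and E, but none of them are tied to each other, so no triangle contains H.

0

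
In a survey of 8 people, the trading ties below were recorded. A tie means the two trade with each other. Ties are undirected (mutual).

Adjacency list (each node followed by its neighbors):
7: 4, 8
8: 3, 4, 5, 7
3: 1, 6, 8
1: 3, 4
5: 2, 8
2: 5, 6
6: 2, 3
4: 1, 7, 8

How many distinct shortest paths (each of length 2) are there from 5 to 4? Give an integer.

1

The shortest distance is 2, and the only length-2 path is 5–8–4. So there is exactly 1 shortest path.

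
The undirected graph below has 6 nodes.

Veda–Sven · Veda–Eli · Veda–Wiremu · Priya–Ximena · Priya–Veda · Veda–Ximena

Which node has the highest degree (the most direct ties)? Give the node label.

Veda

Degrees — Eli:1, Priya:2, Sven:1, Veda:5, Wiremu:1, Ximena:2.
The maximum is 5, attained only by Veda.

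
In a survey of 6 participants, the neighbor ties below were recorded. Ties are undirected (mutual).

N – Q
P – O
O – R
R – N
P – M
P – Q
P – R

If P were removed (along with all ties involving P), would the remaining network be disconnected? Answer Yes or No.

Removing P leaves {N, O, Q, and R} with no path to {M}, so the network splits into 2 components. P is a cut vertex.

Yes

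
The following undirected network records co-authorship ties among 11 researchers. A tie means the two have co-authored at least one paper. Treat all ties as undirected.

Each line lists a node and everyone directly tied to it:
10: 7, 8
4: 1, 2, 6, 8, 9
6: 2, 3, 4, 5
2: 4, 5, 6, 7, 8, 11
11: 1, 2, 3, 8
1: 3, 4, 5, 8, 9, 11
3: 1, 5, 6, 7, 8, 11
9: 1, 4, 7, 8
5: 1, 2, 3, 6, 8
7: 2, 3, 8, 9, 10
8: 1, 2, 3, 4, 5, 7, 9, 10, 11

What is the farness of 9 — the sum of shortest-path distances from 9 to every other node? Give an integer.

Distances from 9: 1:1, 2:2, 3:2, 4:1, 5:2, 6:2, 7:1, 8:1, 10:2, 11:2.
Sum = 1 + 2 + 2 + 1 + 2 + 2 + 1 + 1 + 2 + 2 = 16.

16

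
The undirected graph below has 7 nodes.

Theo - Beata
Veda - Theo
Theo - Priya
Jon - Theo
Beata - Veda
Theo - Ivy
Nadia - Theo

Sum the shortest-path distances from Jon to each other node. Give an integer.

Distances from Jon: Beata:2, Ivy:2, Nadia:2, Priya:2, Theo:1, Veda:2.
Sum = 2 + 2 + 2 + 2 + 1 + 2 = 11.

11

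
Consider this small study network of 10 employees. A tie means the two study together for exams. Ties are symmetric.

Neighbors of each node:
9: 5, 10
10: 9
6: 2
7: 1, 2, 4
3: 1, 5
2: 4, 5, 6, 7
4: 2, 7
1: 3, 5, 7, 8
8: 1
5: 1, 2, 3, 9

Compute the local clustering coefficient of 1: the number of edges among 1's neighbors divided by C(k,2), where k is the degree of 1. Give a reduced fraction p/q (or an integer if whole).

1/6

1's neighbors: 3, 5, 7, and 8 (k = 4).
Possible neighbor pairs: C(4,2) = 6. Edges among them: 3–5 → e = 1.
Clustering(1) = 1/6.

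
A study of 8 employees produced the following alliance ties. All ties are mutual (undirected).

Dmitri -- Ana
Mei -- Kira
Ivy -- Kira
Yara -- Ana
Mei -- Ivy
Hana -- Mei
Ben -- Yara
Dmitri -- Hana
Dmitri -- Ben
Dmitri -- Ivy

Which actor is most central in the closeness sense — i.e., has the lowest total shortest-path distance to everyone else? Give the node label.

Dmitri

Farness (sum of distances to all others) for each node — Ana:14, Ben:14, Dmitri:10, Hana:13, Ivy:12, Kira:16, Mei:15, Yara:18.
The smallest farness is 10, for Dmitri, so Dmitri has the highest closeness.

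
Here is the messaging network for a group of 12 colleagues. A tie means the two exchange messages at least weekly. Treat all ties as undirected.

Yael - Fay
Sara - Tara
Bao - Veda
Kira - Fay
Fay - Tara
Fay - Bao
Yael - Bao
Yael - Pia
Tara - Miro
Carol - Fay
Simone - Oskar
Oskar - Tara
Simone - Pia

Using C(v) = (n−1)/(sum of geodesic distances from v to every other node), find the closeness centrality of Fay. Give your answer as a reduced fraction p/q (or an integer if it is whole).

Distances from Fay: Bao:1, Carol:1, Kira:1, Miro:2, Oskar:2, Pia:2, Sara:2, Simone:3, Tara:1, Veda:2, Yael:1. Sum = 18.
n = 12, so closeness = 11/18.

11/18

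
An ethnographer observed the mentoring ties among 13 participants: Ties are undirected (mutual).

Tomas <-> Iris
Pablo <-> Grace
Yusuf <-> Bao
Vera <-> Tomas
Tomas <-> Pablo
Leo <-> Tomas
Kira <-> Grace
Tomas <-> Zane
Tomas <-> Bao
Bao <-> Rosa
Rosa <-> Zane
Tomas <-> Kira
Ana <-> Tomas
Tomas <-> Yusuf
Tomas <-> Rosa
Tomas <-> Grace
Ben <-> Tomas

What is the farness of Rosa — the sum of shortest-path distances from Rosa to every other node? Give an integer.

21

Distances from Rosa: Ana:2, Bao:1, Ben:2, Grace:2, Iris:2, Kira:2, Leo:2, Pablo:2, Tomas:1, Vera:2, Yusuf:2, Zane:1.
Sum = 2 + 1 + 2 + 2 + 2 + 2 + 2 + 2 + 1 + 2 + 2 + 1 = 21.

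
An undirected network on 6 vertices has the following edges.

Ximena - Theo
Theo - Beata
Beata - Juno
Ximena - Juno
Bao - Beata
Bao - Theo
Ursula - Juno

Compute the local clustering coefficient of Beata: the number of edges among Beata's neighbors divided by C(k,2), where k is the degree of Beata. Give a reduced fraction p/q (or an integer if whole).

1/3

Beata's neighbors: Bao, Juno, and Theo (k = 3).
Possible neighbor pairs: C(3,2) = 3. Edges among them: Bao–Theo → e = 1.
Clustering(Beata) = 1/3.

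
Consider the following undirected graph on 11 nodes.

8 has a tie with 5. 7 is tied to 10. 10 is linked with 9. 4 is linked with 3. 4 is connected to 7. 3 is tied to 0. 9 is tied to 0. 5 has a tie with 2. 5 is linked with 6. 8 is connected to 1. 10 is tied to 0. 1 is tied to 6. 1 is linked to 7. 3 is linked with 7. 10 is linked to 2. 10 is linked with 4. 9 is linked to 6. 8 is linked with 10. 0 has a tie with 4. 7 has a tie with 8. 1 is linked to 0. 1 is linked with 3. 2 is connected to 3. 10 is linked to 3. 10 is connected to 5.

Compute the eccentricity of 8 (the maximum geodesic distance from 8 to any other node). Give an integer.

2

Distances from 8: 0:2, 1:1, 2:2, 3:2, 4:2, 5:1, 6:2, 7:1, 9:2, 10:1.
The largest is 2 (to 6, 2, 4, 0, 3, and 9), so the eccentricity of 8 is 2.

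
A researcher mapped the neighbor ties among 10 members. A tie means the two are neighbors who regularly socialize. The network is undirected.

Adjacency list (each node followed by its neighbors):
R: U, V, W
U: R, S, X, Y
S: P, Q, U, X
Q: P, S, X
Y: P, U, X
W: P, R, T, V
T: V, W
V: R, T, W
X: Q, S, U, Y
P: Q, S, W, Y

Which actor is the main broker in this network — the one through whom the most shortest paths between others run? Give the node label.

P

Unnormalized betweenness of each node: P:631/60, Q:47/60, R:113/20, S:127/60, T:0, U:133/20, V:6/5, W:152/15, X:5/3, Y:77/60.
P has the largest value, 631/60, making it the main broker — the node through which the most shortest paths run.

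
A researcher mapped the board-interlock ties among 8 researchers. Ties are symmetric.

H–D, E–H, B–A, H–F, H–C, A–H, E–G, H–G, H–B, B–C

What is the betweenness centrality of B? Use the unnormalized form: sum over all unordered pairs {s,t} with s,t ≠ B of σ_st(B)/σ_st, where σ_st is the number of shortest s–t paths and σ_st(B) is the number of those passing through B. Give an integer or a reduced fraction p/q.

Pairs whose geodesics pass through B — A–C: 1/2.
All other pairs contribute 0.
Summing the contributions gives betweenness(B) = 1/2.

1/2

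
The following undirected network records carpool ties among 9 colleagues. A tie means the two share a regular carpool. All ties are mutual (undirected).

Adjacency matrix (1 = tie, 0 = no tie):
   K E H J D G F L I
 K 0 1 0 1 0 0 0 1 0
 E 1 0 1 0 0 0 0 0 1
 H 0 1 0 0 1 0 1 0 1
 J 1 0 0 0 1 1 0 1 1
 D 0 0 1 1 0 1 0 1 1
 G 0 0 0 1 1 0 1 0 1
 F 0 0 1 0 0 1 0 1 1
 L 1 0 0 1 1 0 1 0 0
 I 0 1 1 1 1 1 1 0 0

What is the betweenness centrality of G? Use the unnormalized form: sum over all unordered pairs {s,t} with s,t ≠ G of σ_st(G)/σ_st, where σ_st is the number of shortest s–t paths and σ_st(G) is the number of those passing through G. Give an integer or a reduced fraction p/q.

Pairs whose geodesics pass through G — J–F: 1/3; D–F: 1/4.
All other pairs contribute 0.
Summing the contributions gives betweenness(G) = 7/12.

7/12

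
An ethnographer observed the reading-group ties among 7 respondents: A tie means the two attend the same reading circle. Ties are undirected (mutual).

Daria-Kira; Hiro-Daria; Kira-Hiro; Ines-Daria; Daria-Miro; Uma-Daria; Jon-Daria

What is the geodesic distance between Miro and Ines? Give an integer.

2

One shortest route is Miro – Daria – Ines, which uses 2 edges, and Miro and Ines are not directly tied, so nothing shorter exists. So d(Miro,Ines) = 2.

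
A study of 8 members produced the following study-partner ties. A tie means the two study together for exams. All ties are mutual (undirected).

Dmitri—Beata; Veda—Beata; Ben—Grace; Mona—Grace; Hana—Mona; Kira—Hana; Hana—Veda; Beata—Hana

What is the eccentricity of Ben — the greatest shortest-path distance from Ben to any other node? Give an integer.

5

Distances from Ben: Beata:4, Dmitri:5, Grace:1, Hana:3, Kira:4, Mona:2, Veda:4.
The largest is 5 (to Dmitri), so the eccentricity of Ben is 5.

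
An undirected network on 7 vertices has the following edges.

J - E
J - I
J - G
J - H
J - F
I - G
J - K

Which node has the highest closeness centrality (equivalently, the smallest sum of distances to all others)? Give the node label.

Farness (sum of distances to all others) for each node — E:11, F:11, G:10, H:11, I:10, J:6, K:11.
The smallest farness is 6, for J, so J has the highest closeness.

J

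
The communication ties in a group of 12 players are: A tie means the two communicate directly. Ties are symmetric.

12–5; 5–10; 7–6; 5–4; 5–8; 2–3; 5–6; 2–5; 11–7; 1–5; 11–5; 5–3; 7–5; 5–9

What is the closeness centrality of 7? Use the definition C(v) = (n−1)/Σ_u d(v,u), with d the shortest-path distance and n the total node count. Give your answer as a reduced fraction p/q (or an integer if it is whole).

Distances from 7: 1:2, 2:2, 3:2, 4:2, 5:1, 6:1, 8:2, 9:2, 10:2, 11:1, 12:2. Sum = 19.
n = 12, so closeness = 11/19.

11/19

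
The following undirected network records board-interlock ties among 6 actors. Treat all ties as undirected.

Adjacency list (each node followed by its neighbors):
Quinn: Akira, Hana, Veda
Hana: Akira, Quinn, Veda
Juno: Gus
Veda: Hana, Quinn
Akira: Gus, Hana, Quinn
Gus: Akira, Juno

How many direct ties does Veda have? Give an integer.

2

Veda is directly tied to Hana and Quinn. That is 2 neighbors, so the degree of Veda is 2.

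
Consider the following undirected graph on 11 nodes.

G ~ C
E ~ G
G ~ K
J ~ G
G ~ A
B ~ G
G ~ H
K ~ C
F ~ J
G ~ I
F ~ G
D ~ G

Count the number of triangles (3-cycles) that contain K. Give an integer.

K's neighbors: C and G.
Neighbor pairs that are themselves tied: K–C–G. Each forms one triangle with K, for 1 in total.

1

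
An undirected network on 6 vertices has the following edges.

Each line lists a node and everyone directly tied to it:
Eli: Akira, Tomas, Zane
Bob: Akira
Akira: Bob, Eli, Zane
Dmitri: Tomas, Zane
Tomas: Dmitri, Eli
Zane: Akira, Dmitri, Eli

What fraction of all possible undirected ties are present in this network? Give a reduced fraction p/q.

7/15

There are 7 edges and 6 nodes, so the maximum possible is C(6,2) = 15.
Density = 7/15.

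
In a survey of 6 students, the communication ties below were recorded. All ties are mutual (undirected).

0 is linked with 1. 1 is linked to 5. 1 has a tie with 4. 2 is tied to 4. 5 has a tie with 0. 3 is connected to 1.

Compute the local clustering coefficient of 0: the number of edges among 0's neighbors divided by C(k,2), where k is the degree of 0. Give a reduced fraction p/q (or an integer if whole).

0's neighbors: 1 and 5 (k = 2).
Possible neighbor pairs: C(2,2) = 1. Edges among them: 1–5 → e = 1.
Clustering(0) = 1/1.

1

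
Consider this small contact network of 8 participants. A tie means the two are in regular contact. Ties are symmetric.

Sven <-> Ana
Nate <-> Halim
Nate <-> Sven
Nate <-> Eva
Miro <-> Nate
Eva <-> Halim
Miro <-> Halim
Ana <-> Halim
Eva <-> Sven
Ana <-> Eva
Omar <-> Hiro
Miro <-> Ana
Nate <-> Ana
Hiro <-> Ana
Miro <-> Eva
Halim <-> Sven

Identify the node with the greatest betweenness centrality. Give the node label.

Ana

Unnormalized betweenness of each node: Ana:41/4, Eva:1/4, Halim:1/4, Hiro:6, Miro:0, Nate:1/4, Omar:0, Sven:0.
Ana has the largest value, 41/4, making it the main broker — the node through which the most shortest paths run.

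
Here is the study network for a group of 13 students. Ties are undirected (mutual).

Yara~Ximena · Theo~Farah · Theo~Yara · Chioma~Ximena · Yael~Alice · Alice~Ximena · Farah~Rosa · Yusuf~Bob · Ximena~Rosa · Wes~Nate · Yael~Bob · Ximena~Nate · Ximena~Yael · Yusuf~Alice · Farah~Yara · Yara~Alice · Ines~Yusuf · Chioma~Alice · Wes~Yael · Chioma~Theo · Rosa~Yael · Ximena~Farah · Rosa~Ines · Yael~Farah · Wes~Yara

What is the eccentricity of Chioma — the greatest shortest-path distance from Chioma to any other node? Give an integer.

Distances from Chioma: Alice:1, Bob:3, Farah:2, Ines:3, Nate:2, Rosa:2, Theo:1, Wes:3, Ximena:1, Yael:2, Yara:2, Yusuf:2.
The largest is 3 (to Wes, Ines, and Bob), so the eccentricity of Chioma is 3.

3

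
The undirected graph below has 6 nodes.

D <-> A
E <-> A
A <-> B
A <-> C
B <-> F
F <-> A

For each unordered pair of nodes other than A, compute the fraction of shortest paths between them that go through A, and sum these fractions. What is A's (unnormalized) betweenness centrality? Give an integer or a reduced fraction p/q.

Pairs whose geodesics pass through A — B–C: 1; B–E: 1; B–D: 1; C–F: 1; C–E: 1; C–D: 1; F–E: 1; F–D: 1; E–D: 1.
All other pairs contribute 0.
Summing the contributions gives betweenness(A) = 9.

9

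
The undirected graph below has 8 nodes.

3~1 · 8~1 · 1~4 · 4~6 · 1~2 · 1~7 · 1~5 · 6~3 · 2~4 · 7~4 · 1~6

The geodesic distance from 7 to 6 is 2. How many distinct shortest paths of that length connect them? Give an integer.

2

The shortest distance is 2. The length-2 paths are: 7–1–6; 7–4–6.
That gives 2 distinct shortest paths.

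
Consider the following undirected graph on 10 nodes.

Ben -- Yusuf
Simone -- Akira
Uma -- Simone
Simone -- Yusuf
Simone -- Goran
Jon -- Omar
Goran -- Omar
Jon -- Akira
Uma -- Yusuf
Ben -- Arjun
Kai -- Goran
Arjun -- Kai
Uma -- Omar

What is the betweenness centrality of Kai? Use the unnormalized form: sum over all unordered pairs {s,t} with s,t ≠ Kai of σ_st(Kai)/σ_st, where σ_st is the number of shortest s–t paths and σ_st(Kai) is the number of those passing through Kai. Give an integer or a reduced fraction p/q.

Pairs whose geodesics pass through Kai — Omar–Arjun: 1; Ben–Goran: 1/2; Arjun–Goran: 1; Arjun–Simone: 1/2; Arjun–Akira: 1/2; Arjun–Jon: 1.
All other pairs contribute 0.
Summing the contributions gives betweenness(Kai) = 9/2.

9/2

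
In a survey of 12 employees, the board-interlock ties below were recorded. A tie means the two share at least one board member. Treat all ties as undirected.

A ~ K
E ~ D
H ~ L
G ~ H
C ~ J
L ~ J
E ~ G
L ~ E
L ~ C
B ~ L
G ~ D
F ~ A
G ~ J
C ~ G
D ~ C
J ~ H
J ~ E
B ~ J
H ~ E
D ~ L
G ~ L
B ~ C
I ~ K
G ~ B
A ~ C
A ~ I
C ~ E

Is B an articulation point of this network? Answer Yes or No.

Even without B, every remaining node can still reach every other (the residual graph is connected), so B is not a cut vertex.

No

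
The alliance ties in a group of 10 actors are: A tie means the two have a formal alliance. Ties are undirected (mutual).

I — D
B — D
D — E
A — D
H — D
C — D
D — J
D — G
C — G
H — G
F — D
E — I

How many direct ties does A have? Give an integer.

A is directly tied to D. That is 1 neighbor, so the degree of A is 1.

1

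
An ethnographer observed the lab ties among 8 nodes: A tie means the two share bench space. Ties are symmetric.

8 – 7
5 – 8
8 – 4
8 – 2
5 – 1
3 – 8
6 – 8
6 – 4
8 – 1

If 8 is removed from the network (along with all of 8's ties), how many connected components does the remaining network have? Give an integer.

5

Without 8, the remaining ties split the others into: {1, 5}; {2}; {7}; {3}; {4, 6}.
That's 5 separate components.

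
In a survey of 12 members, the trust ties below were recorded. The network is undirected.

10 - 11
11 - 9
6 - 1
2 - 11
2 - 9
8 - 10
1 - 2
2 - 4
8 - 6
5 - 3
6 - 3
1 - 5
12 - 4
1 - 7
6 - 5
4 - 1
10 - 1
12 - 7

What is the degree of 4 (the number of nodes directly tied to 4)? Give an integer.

4 is directly tied to 1, 2, and 12. That is 3 neighbors, so the degree of 4 is 3.

3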